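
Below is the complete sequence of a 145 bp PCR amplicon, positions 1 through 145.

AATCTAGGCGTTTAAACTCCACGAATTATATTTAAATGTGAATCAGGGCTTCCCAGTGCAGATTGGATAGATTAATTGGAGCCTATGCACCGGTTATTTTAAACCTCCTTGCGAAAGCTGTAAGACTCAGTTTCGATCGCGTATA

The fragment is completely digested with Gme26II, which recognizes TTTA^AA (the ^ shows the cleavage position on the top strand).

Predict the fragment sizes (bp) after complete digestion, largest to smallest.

67, 44, 20, 14 bp

Gme26II sites (TTTAAA) start at positions 11, 31, 98.
Gme26II cuts after base 4 of each site, so after positions 14, 34, 101.
Linear molecule, 3 cuts → 4 fragments:
  1–14 → 14 bp
  15–34 → 20 bp
  35–101 → 67 bp
  102–145 → 44 bp
Sorted largest to smallest: 67, 44, 20, 14 bp.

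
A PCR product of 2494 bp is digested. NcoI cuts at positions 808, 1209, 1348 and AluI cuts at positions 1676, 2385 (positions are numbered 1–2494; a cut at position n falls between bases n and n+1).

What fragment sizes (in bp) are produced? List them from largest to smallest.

Combined cut positions (sorted): 808, 1209, 1348, 1676, 2385.
Linear molecule, 5 cuts → 6 fragments:
  808 − 0 = 808 bp
  1209 − 808 = 401 bp
  1348 − 1209 = 139 bp
  1676 − 1348 = 328 bp
  2385 − 1676 = 709 bp
  2494 − 2385 = 109 bp
Sorted largest to smallest: 808, 709, 401, 328, 139, 109 bp.

808, 709, 401, 328, 139, 109 bp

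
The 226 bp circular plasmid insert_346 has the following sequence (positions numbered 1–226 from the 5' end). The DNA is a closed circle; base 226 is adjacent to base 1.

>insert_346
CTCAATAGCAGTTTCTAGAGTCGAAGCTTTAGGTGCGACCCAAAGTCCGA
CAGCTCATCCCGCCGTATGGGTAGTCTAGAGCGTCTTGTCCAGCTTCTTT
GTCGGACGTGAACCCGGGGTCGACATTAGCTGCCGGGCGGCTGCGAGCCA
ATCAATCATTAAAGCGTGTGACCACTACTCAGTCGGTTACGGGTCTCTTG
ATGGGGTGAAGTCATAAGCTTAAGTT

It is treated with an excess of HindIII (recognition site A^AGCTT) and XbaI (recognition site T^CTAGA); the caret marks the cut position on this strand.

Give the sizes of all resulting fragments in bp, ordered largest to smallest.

HindIII sites (AAGCTT) start at positions 24, 216.
HindIII cuts after the first base of each site, so after positions 24, 216.
XbaI sites (TCTAGA) start at positions 14, 75.
XbaI cuts after the first base of each site, so after positions 14, 75.
Combined cut positions: 14, 24, 75, 216.
Circular molecule, 4 cuts → 4 fragments:
  15–24 → 10 bp
  25–75 → 51 bp
  76–216 → 141 bp
  217–226 then 1–14 → 10 + 14 = 24 bp
Sorted largest to smallest: 141, 51, 24, 10 bp.

141, 51, 24, 10 bp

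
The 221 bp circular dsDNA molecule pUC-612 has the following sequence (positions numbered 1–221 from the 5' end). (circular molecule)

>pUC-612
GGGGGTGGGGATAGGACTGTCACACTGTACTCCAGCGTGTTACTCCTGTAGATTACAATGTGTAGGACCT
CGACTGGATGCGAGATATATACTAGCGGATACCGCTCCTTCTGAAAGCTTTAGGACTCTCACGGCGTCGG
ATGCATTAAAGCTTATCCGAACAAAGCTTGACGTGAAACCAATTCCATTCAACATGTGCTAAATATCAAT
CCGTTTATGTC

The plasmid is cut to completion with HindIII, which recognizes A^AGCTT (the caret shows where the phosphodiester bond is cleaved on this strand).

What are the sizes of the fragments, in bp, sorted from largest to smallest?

HindIII sites (AAGCTT) start at positions 115, 149, 164.
HindIII cuts after the first base of each site, so after positions 115, 149, 164.
Circular molecule, 3 cuts → 3 fragments:
  116–149 → 34 bp
  150–164 → 15 bp
  165–221 then 1–115 → 57 + 115 = 172 bp
Sorted largest to smallest: 172, 34, 15 bp.

172, 34, 15 bp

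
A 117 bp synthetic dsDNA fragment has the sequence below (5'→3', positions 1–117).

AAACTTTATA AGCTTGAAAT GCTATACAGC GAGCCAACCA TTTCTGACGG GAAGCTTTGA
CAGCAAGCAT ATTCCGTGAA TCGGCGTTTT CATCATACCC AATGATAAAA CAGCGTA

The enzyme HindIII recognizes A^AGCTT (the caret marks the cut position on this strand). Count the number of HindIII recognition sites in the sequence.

AAGCTT occurs starting at positions 10, 52.
HindIII cuts at 2 sites.

2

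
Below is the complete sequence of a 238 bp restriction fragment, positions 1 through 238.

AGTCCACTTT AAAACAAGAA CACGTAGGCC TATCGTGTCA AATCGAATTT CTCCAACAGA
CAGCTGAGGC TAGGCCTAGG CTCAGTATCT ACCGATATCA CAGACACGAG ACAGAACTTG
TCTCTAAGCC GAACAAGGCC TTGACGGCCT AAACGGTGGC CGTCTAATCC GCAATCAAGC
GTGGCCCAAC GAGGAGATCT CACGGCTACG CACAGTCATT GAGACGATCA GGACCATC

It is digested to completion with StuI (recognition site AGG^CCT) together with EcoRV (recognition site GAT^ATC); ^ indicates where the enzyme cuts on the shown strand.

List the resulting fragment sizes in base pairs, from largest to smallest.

StuI sites (AGGCCT) start at positions 26, 72, 136.
StuI cuts after base 3 of each site, so after positions 28, 74, 138.
The EcoRV site (GATATC) starts at position 94.
EcoRV cuts after base 3 of each site, so after position 96.
Combined cut positions: 28, 74, 96, 138.
Linear molecule, 4 cuts → 5 fragments:
  1–28 → 28 bp
  29–74 → 46 bp
  75–96 → 22 bp
  97–138 → 42 bp
  139–238 → 100 bp
Sorted largest to smallest: 100, 46, 42, 28, 22 bp.

100, 46, 42, 28, 22 bp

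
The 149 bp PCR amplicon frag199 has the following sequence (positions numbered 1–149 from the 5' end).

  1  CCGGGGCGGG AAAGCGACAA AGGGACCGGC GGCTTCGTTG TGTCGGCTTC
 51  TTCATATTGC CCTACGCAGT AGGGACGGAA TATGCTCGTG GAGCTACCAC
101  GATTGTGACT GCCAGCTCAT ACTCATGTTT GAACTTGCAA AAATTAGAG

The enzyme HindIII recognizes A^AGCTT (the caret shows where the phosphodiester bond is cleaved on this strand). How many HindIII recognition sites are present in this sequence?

No occurrence of AAGCTT is present in the sequence.
HindIII does not cut: 0 sites.

0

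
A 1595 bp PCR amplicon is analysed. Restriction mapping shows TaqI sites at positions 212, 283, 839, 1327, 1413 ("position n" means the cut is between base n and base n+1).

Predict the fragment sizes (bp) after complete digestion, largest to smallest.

556, 488, 212, 182, 86, 71 bp

Linear molecule, 5 cuts → 6 fragments:
  212 − 0 = 212 bp
  283 − 212 = 71 bp
  839 − 283 = 556 bp
  1327 − 839 = 488 bp
  1413 − 1327 = 86 bp
  1595 − 1413 = 182 bp
Sorted largest to smallest: 556, 488, 212, 182, 86, 71 bp.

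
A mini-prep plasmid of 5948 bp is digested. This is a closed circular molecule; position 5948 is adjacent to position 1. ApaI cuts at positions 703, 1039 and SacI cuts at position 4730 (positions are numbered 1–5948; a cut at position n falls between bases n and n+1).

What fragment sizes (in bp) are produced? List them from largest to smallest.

Combined cut positions (sorted): 703, 1039, 4730.
Circular molecule, 3 cuts → 3 fragments:
  1039 − 703 = 336 bp
  4730 − 1039 = 3691 bp
  wrap: 5948 − 4730 + 703 = 1921 bp
Sorted largest to smallest: 3691, 1921, 336 bp.

3691, 1921, 336 bp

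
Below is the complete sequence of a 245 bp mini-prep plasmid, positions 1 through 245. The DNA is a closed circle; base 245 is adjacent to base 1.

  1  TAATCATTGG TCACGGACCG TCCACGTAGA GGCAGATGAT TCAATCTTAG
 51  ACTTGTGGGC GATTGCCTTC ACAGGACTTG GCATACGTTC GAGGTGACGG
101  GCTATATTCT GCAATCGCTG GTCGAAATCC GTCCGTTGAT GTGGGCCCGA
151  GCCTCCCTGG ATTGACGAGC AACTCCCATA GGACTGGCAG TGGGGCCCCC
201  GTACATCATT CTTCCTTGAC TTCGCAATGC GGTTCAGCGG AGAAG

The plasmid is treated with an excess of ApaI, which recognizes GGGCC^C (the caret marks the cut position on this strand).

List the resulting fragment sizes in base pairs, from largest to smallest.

195, 50 bp

ApaI sites (GGGCCC) start at positions 143, 193.
ApaI cuts after base 5 of each site (before the last base), so after positions 147, 197.
Circular molecule, 2 cuts → 2 fragments:
  148–197 → 50 bp
  198–245 then 1–147 → 48 + 147 = 195 bp
Sorted largest to smallest: 195, 50 bp.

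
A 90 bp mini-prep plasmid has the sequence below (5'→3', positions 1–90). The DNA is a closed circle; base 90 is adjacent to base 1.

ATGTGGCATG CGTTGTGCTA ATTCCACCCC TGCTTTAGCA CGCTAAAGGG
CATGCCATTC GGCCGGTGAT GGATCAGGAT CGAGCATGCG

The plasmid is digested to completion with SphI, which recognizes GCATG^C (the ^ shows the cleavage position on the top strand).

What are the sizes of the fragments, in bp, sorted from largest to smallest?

SphI sites (GCATGC) start at positions 6, 50, 84.
SphI cuts after base 5 of each site (before the last base), so after positions 10, 54, 88.
Circular molecule, 3 cuts → 3 fragments:
  11–54 → 44 bp
  55–88 → 34 bp
  89–90 then 1–10 → 2 + 10 = 12 bp
Sorted largest to smallest: 44, 34, 12 bp.

44, 34, 12 bp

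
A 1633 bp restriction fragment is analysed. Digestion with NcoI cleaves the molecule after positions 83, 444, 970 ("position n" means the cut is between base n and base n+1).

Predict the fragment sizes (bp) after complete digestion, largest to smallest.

663, 526, 361, 83 bp

Linear molecule, 3 cuts → 4 fragments:
  83 − 0 = 83 bp
  444 − 83 = 361 bp
  970 − 444 = 526 bp
  1633 − 970 = 663 bp
Sorted largest to smallest: 663, 526, 361, 83 bp.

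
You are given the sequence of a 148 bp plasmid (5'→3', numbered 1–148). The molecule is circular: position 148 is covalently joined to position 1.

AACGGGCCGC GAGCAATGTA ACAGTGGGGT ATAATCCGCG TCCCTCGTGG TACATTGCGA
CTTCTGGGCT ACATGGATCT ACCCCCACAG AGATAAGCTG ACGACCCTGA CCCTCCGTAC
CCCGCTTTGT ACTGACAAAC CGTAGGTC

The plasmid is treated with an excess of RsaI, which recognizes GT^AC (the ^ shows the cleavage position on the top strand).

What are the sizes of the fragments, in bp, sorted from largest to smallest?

RsaI sites (GTAC) start at positions 50, 117, 129.
RsaI cuts after base 2 of each site, so after positions 51, 118, 130.
Circular molecule, 3 cuts → 3 fragments:
  52–118 → 67 bp
  119–130 → 12 bp
  131–148 then 1–51 → 18 + 51 = 69 bp
Sorted largest to smallest: 69, 67, 12 bp.

69, 67, 12 bp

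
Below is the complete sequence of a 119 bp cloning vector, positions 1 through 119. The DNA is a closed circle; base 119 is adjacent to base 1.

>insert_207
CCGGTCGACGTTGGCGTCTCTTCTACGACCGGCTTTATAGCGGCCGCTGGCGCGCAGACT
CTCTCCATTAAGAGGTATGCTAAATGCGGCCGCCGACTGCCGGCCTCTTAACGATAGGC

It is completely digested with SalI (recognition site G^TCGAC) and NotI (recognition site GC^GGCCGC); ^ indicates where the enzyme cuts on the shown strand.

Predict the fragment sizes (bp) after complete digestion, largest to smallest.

The SalI site (GTCGAC) starts at position 4.
SalI cuts after the first base of each site, so after position 4.
NotI sites (GCGGCCGC) start at positions 40, 86.
NotI cuts after base 2 of each site, so after positions 41, 87.
Combined cut positions: 4, 41, 87.
Circular molecule, 3 cuts → 3 fragments:
  5–41 → 37 bp
  42–87 → 46 bp
  88–119 then 1–4 → 32 + 4 = 36 bp
Sorted largest to smallest: 46, 37, 36 bp.

46, 37, 36 bp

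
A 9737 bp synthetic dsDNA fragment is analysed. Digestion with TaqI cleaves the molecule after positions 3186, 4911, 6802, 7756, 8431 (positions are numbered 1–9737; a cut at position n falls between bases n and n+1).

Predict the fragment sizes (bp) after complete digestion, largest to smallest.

3186, 1891, 1725, 1306, 954, 675 bp

Linear molecule, 5 cuts → 6 fragments:
  3186 − 0 = 3186 bp
  4911 − 3186 = 1725 bp
  6802 − 4911 = 1891 bp
  7756 − 6802 = 954 bp
  8431 − 7756 = 675 bp
  9737 − 8431 = 1306 bp
Sorted largest to smallest: 3186, 1891, 1725, 1306, 954, 675 bp.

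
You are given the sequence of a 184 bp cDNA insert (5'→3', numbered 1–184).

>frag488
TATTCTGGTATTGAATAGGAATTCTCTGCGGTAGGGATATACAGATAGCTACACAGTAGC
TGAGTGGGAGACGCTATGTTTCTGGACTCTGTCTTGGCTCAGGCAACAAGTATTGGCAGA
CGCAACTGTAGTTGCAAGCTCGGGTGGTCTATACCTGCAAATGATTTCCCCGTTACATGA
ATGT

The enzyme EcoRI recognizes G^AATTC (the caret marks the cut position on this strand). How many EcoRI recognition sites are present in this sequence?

GAATTC occurs starting at position 19.
EcoRI cuts at 1 site.

1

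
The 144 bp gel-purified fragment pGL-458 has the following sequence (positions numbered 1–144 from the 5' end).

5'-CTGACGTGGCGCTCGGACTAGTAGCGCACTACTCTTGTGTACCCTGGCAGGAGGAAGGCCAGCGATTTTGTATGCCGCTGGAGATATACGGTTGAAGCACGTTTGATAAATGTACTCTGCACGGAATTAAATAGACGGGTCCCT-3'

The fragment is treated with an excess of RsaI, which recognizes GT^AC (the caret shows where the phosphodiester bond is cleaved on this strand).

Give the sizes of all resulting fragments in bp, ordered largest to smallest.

73, 40, 31 bp

RsaI sites (GTAC) start at positions 39, 112.
RsaI cuts after base 2 of each site, so after positions 40, 113.
Linear molecule, 2 cuts → 3 fragments:
  1–40 → 40 bp
  41–113 → 73 bp
  114–144 → 31 bp
Sorted largest to smallest: 73, 40, 31 bp.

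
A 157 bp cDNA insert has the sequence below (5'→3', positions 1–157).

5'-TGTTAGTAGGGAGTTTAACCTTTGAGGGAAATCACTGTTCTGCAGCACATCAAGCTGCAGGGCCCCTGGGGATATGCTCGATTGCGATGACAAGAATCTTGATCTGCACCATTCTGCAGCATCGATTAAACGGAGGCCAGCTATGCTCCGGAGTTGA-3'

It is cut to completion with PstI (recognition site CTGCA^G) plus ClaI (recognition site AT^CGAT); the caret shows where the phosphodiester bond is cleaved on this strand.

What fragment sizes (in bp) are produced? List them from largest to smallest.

59, 44, 35, 15, 4 bp

PstI sites (CTGCAG) start at positions 40, 55, 114.
PstI cuts after base 5 of each site (before the last base), so after positions 44, 59, 118.
The ClaI site (ATCGAT) starts at position 121.
ClaI cuts after base 2 of each site, so after position 122.
Combined cut positions: 44, 59, 118, 122.
Linear molecule, 4 cuts → 5 fragments:
  1–44 → 44 bp
  45–59 → 15 bp
  60–118 → 59 bp
  119–122 → 4 bp
  123–157 → 35 bp
Sorted largest to smallest: 59, 44, 35, 15, 4 bp.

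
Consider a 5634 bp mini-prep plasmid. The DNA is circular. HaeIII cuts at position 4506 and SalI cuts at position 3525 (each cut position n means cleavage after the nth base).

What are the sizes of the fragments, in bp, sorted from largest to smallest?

4653, 981 bp

Combined cut positions (sorted): 3525, 4506.
Circular molecule, 2 cuts → 2 fragments:
  4506 − 3525 = 981 bp
  wrap: 5634 − 4506 + 3525 = 4653 bp
Sorted largest to smallest: 4653, 981 bp.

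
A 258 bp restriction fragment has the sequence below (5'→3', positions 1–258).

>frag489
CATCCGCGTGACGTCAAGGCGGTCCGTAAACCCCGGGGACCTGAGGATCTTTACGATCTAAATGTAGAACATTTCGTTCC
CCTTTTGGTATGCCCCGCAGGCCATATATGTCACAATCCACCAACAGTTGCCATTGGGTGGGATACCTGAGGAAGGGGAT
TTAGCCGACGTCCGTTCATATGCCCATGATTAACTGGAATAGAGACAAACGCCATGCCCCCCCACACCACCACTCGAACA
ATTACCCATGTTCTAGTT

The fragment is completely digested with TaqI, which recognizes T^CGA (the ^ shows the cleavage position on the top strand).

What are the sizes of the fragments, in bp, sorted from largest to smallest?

234, 24 bp

The TaqI site (TCGA) starts at position 234.
TaqI cuts after the first base of each site, so after position 234.
Linear molecule, 1 cut → 2 fragments:
  1–234 → 234 bp
  235–258 → 24 bp
Sorted largest to smallest: 234, 24 bp.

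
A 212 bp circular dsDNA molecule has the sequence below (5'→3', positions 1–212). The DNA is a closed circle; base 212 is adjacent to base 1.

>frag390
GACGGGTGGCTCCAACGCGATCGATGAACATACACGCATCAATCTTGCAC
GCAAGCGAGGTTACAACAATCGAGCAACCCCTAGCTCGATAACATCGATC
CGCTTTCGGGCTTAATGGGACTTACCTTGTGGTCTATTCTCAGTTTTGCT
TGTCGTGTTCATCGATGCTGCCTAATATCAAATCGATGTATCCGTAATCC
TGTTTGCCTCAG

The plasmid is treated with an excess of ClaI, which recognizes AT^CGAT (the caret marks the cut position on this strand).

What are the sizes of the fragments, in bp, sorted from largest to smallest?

74, 67, 50, 21 bp

ClaI sites (ATCGAT) start at positions 20, 94, 161, 182.
ClaI cuts after base 2 of each site, so after positions 21, 95, 162, 183.
Circular molecule, 4 cuts → 4 fragments:
  22–95 → 74 bp
  96–162 → 67 bp
  163–183 → 21 bp
  184–212 then 1–21 → 29 + 21 = 50 bp
Sorted largest to smallest: 74, 67, 50, 21 bp.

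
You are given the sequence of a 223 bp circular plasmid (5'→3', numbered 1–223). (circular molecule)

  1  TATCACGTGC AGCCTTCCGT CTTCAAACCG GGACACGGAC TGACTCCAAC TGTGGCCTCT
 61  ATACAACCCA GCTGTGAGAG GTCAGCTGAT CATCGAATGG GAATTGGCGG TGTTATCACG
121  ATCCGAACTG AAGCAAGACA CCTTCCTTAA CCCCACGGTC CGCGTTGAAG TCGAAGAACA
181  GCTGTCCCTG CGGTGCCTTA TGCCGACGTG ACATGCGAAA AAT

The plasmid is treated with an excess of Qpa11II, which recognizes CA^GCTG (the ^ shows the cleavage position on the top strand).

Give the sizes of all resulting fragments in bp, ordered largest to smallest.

113, 96, 14 bp

Qpa11II sites (CAGCTG) start at positions 69, 83, 179.
Qpa11II cuts after base 2 of each site, so after positions 70, 84, 180.
Circular molecule, 3 cuts → 3 fragments:
  71–84 → 14 bp
  85–180 → 96 bp
  181–223 then 1–70 → 43 + 70 = 113 bp
Sorted largest to smallest: 113, 96, 14 bp.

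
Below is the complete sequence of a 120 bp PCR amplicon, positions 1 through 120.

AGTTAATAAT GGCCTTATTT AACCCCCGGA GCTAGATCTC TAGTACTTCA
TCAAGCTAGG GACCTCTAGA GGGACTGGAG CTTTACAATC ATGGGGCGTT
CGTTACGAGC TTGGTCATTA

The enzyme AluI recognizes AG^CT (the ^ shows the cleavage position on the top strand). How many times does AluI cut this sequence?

AGCT occurs starting at positions 30, 54, 79, 108.
AluI cuts at 4 sites.

4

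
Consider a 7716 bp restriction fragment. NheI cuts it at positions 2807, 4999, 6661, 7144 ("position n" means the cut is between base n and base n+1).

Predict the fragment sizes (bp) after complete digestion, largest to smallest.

2807, 2192, 1662, 572, 483 bp

Linear molecule, 4 cuts → 5 fragments:
  2807 − 0 = 2807 bp
  4999 − 2807 = 2192 bp
  6661 − 4999 = 1662 bp
  7144 − 6661 = 483 bp
  7716 − 7144 = 572 bp
Sorted largest to smallest: 2807, 2192, 1662, 572, 483 bp.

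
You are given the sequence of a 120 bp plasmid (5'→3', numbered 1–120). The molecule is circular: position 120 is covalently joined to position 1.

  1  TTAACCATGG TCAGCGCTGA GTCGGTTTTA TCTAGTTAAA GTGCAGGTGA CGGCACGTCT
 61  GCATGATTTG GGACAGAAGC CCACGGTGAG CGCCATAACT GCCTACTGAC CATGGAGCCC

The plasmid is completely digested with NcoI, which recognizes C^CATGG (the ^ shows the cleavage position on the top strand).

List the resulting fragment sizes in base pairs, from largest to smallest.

NcoI sites (CCATGG) start at positions 5, 110.
NcoI cuts after the first base of each site, so after positions 5, 110.
Circular molecule, 2 cuts → 2 fragments:
  6–110 → 105 bp
  111–120 then 1–5 → 10 + 5 = 15 bp
Sorted largest to smallest: 105, 15 bp.

105, 15 bp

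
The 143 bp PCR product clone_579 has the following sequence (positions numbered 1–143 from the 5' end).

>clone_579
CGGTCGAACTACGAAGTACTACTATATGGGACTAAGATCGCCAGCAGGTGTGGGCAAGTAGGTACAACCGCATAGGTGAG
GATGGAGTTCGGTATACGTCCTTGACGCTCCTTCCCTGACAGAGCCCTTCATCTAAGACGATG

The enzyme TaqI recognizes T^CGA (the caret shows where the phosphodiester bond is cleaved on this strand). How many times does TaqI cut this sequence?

TCGA occurs starting at position 4.
TaqI cuts at 1 site.

1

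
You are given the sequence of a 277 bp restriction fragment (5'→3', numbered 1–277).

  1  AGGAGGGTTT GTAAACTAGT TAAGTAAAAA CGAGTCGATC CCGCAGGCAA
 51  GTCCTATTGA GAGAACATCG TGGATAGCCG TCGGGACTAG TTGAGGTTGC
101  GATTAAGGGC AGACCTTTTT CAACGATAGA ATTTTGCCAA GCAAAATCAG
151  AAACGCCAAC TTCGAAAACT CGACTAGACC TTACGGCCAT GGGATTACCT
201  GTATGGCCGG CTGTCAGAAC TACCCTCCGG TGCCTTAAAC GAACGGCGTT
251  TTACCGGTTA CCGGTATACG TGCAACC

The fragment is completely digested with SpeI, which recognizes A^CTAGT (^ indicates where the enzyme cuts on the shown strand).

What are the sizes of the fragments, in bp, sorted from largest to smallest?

SpeI sites (ACTAGT) start at positions 15, 86.
SpeI cuts after the first base of each site, so after positions 15, 86.
Linear molecule, 2 cuts → 3 fragments:
  1–15 → 15 bp
  16–86 → 71 bp
  87–277 → 191 bp
Sorted largest to smallest: 191, 71, 15 bp.

191, 71, 15 bp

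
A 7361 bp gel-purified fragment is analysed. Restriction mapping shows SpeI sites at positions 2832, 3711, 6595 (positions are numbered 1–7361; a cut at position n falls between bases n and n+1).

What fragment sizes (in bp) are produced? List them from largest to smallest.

Linear molecule, 3 cuts → 4 fragments:
  2832 − 0 = 2832 bp
  3711 − 2832 = 879 bp
  6595 − 3711 = 2884 bp
  7361 − 6595 = 766 bp
Sorted largest to smallest: 2884, 2832, 879, 766 bp.

2884, 2832, 879, 766 bp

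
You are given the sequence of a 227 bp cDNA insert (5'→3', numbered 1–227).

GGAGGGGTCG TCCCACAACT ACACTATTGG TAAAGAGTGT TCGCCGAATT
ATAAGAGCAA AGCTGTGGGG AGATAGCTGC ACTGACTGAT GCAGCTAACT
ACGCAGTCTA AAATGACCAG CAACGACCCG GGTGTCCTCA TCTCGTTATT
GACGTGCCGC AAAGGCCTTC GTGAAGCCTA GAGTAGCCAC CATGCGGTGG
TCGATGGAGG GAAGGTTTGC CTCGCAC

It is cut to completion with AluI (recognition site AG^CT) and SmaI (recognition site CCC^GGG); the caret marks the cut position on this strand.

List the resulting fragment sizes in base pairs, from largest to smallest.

98, 62, 35, 18, 14 bp

AluI sites (AGCT) start at positions 61, 75, 93.
AluI cuts after base 2 of each site, so after positions 62, 76, 94.
The SmaI site (CCCGGG) starts at position 127.
SmaI cuts after base 3 of each site, so after position 129.
Combined cut positions: 62, 76, 94, 129.
Linear molecule, 4 cuts → 5 fragments:
  1–62 → 62 bp
  63–76 → 14 bp
  77–94 → 18 bp
  95–129 → 35 bp
  130–227 → 98 bp
Sorted largest to smallest: 98, 62, 35, 18, 14 bp.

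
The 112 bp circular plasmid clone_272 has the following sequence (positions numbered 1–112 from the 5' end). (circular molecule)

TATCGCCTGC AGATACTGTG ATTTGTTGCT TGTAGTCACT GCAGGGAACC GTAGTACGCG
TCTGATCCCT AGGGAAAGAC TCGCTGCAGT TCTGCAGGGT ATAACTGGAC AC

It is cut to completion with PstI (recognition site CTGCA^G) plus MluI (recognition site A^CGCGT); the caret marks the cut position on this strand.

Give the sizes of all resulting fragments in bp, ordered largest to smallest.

32, 32, 27, 13, 8 bp

PstI sites (CTGCAG) start at positions 7, 39, 84, 92.
PstI cuts after base 5 of each site (before the last base), so after positions 11, 43, 88, 96.
The MluI site (ACGCGT) starts at position 56.
MluI cuts after the first base of each site, so after position 56.
Combined cut positions: 11, 43, 56, 88, 96.
Circular molecule, 5 cuts → 5 fragments:
  12–43 → 32 bp
  44–56 → 13 bp
  57–88 → 32 bp
  89–96 → 8 bp
  97–112 then 1–11 → 16 + 11 = 27 bp
Sorted largest to smallest: 32, 32, 27, 13, 8 bp.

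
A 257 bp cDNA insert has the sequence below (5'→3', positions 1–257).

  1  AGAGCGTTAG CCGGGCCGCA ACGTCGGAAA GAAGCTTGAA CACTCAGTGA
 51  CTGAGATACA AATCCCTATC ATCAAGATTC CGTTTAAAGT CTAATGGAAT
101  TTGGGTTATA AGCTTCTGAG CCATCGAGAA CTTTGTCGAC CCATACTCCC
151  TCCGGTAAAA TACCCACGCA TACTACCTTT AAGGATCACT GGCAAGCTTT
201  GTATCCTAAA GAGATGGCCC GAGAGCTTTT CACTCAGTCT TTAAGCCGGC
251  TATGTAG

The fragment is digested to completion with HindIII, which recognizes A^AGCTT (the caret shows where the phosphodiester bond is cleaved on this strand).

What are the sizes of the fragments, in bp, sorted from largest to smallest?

HindIII sites (AAGCTT) start at positions 32, 110, 194.
HindIII cuts after the first base of each site, so after positions 32, 110, 194.
Linear molecule, 3 cuts → 4 fragments:
  1–32 → 32 bp
  33–110 → 78 bp
  111–194 → 84 bp
  195–257 → 63 bp
Sorted largest to smallest: 84, 78, 63, 32 bp.

84, 78, 63, 32 bp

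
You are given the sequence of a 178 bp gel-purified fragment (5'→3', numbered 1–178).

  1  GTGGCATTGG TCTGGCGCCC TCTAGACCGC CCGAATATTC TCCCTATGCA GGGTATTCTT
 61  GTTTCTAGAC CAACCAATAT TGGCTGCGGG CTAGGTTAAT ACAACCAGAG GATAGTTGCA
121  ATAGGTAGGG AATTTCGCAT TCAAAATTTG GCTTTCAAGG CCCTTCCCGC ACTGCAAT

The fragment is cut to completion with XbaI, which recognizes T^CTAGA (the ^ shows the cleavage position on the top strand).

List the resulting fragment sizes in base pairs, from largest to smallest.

XbaI sites (TCTAGA) start at positions 21, 64.
XbaI cuts after the first base of each site, so after positions 21, 64.
Linear molecule, 2 cuts → 3 fragments:
  1–21 → 21 bp
  22–64 → 43 bp
  65–178 → 114 bp
Sorted largest to smallest: 114, 43, 21 bp.

114, 43, 21 bp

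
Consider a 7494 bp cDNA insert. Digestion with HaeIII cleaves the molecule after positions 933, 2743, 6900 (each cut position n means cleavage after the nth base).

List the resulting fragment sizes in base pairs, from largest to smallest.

4157, 1810, 933, 594 bp

Linear molecule, 3 cuts → 4 fragments:
  933 − 0 = 933 bp
  2743 − 933 = 1810 bp
  6900 − 2743 = 4157 bp
  7494 − 6900 = 594 bp
Sorted largest to smallest: 4157, 1810, 933, 594 bp.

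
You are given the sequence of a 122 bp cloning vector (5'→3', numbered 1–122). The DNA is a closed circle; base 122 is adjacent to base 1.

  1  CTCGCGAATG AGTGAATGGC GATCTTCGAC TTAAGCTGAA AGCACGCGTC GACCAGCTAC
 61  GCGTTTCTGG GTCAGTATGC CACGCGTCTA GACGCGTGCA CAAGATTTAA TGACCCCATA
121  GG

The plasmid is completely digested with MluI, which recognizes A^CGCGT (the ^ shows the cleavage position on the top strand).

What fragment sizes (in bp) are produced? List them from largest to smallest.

MluI sites (ACGCGT) start at positions 44, 59, 82, 92.
MluI cuts after the first base of each site, so after positions 44, 59, 82, 92.
Circular molecule, 4 cuts → 4 fragments:
  45–59 → 15 bp
  60–82 → 23 bp
  83–92 → 10 bp
  93–122 then 1–44 → 30 + 44 = 74 bp
Sorted largest to smallest: 74, 23, 15, 10 bp.

74, 23, 15, 10 bp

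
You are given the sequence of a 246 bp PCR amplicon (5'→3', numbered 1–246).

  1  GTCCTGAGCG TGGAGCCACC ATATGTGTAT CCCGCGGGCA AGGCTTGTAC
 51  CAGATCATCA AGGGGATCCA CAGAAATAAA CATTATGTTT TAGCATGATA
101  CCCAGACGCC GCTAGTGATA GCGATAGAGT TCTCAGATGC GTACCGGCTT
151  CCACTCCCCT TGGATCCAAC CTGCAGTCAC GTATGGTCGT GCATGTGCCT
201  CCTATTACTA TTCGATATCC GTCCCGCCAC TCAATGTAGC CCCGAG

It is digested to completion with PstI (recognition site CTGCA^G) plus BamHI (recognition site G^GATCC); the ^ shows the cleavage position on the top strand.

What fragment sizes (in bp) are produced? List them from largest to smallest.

The PstI site (CTGCAG) starts at position 171.
PstI cuts after base 5 of each site (before the last base), so after position 175.
BamHI sites (GGATCC) start at positions 64, 162.
BamHI cuts after the first base of each site, so after positions 64, 162.
Combined cut positions: 64, 162, 175.
Linear molecule, 3 cuts → 4 fragments:
  1–64 → 64 bp
  65–162 → 98 bp
  163–175 → 13 bp
  176–246 → 71 bp
Sorted largest to smallest: 98, 71, 64, 13 bp.

98, 71, 64, 13 bp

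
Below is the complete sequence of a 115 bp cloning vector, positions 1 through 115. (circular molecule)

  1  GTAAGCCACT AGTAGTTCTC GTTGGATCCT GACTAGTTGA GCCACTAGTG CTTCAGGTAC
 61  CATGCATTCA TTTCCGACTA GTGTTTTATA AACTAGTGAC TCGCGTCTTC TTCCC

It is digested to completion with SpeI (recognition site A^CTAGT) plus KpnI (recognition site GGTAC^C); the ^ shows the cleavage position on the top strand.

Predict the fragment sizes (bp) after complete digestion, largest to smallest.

31, 24, 17, 16, 15, 12 bp

SpeI sites (ACTAGT) start at positions 8, 32, 44, 77, 92.
SpeI cuts after the first base of each site, so after positions 8, 32, 44, 77, 92.
The KpnI site (GGTACC) starts at position 56.
KpnI cuts after base 5 of each site (before the last base), so after position 60.
Combined cut positions: 8, 32, 44, 60, 77, 92.
Circular molecule, 6 cuts → 6 fragments:
  9–32 → 24 bp
  33–44 → 12 bp
  45–60 → 16 bp
  61–77 → 17 bp
  78–92 → 15 bp
  93–115 then 1–8 → 23 + 8 = 31 bp
Sorted largest to smallest: 31, 24, 17, 16, 15, 12 bp.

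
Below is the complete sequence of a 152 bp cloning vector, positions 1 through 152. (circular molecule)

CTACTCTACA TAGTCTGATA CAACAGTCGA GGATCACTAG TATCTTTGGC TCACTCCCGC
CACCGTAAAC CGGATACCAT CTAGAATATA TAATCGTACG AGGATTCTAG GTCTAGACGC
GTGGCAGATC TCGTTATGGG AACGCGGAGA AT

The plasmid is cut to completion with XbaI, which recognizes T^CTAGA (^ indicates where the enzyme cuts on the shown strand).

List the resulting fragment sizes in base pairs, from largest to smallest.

XbaI sites (TCTAGA) start at positions 80, 112.
XbaI cuts after the first base of each site, so after positions 80, 112.
Circular molecule, 2 cuts → 2 fragments:
  81–112 → 32 bp
  113–152 then 1–80 → 40 + 80 = 120 bp
Sorted largest to smallest: 120, 32 bp.

120, 32 bp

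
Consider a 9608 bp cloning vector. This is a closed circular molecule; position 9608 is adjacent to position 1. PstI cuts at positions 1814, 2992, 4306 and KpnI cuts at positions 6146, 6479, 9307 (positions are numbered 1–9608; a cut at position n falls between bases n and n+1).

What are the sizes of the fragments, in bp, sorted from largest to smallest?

Combined cut positions (sorted): 1814, 2992, 4306, 6146, 6479, 9307.
Circular molecule, 6 cuts → 6 fragments:
  2992 − 1814 = 1178 bp
  4306 − 2992 = 1314 bp
  6146 − 4306 = 1840 bp
  6479 − 6146 = 333 bp
  9307 − 6479 = 2828 bp
  wrap: 9608 − 9307 + 1814 = 2115 bp
Sorted largest to smallest: 2828, 2115, 1840, 1314, 1178, 333 bp.

2828, 2115, 1840, 1314, 1178, 333 bp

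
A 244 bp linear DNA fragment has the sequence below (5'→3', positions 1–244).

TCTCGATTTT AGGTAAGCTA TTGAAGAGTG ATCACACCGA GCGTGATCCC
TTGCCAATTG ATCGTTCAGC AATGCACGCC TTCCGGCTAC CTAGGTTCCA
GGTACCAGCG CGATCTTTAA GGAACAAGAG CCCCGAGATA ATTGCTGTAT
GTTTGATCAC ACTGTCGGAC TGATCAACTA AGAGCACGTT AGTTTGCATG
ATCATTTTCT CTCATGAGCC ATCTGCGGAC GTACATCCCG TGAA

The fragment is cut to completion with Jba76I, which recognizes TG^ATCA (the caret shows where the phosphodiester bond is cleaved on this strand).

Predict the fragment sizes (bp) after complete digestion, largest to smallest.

Jba76I sites (TGATCA) start at positions 29, 154, 171, 199.
Jba76I cuts after base 2 of each site, so after positions 30, 155, 172, 200.
Linear molecule, 4 cuts → 5 fragments:
  1–30 → 30 bp
  31–155 → 125 bp
  156–172 → 17 bp
  173–200 → 28 bp
  201–244 → 44 bp
Sorted largest to smallest: 125, 44, 30, 28, 17 bp.

125, 44, 30, 28, 17 bp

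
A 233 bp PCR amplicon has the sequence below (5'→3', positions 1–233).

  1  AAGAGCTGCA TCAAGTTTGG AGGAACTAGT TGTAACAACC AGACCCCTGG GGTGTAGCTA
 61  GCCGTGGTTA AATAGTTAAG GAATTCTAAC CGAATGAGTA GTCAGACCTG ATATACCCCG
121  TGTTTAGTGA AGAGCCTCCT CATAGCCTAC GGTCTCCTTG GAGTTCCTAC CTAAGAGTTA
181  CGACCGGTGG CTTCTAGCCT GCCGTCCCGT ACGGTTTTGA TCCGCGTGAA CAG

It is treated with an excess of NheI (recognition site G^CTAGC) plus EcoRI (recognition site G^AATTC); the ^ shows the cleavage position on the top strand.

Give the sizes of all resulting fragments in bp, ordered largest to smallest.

152, 57, 24 bp

The NheI site (GCTAGC) starts at position 57.
NheI cuts after the first base of each site, so after position 57.
The EcoRI site (GAATTC) starts at position 81.
EcoRI cuts after the first base of each site, so after position 81.
Combined cut positions: 57, 81.
Linear molecule, 2 cuts → 3 fragments:
  1–57 → 57 bp
  58–81 → 24 bp
  82–233 → 152 bp
Sorted largest to smallest: 152, 57, 24 bp.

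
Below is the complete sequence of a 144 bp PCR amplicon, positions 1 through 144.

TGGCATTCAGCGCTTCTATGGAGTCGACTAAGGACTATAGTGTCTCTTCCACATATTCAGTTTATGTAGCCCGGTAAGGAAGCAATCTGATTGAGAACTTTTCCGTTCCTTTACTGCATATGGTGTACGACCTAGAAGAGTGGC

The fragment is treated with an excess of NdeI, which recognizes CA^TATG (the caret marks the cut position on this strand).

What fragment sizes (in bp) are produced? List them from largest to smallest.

118, 26 bp

The NdeI site (CATATG) starts at position 117.
NdeI cuts after base 2 of each site, so after position 118.
Linear molecule, 1 cut → 2 fragments:
  1–118 → 118 bp
  119–144 → 26 bp
Sorted largest to smallest: 118, 26 bp.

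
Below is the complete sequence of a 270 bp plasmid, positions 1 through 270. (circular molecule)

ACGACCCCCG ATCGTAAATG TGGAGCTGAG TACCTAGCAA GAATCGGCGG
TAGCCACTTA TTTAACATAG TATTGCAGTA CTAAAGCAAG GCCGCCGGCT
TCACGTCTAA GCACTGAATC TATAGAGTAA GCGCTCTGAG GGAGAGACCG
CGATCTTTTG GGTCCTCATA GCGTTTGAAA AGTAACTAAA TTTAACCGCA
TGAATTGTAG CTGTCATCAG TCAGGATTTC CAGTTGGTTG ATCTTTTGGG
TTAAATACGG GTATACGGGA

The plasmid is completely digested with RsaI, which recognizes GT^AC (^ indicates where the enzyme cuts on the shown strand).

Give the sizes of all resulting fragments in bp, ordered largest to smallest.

222, 48 bp

RsaI sites (GTAC) start at positions 30, 78.
RsaI cuts after base 2 of each site, so after positions 31, 79.
Circular molecule, 2 cuts → 2 fragments:
  32–79 → 48 bp
  80–270 then 1–31 → 191 + 31 = 222 bp
Sorted largest to smallest: 222, 48 bp.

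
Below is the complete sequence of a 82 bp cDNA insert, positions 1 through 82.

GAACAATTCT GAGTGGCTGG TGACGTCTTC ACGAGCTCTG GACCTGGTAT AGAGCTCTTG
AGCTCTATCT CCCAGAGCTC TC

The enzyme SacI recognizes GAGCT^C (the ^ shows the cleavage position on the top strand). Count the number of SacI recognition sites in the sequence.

4

GAGCTC occurs starting at positions 33, 52, 60, 75.
SacI cuts at 4 sites.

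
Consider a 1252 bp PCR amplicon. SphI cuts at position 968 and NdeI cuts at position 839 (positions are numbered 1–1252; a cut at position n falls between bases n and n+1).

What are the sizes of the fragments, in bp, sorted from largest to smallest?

839, 284, 129 bp

Combined cut positions (sorted): 839, 968.
Linear molecule, 2 cuts → 3 fragments:
  839 − 0 = 839 bp
  968 − 839 = 129 bp
  1252 − 968 = 284 bp
Sorted largest to smallest: 839, 284, 129 bp.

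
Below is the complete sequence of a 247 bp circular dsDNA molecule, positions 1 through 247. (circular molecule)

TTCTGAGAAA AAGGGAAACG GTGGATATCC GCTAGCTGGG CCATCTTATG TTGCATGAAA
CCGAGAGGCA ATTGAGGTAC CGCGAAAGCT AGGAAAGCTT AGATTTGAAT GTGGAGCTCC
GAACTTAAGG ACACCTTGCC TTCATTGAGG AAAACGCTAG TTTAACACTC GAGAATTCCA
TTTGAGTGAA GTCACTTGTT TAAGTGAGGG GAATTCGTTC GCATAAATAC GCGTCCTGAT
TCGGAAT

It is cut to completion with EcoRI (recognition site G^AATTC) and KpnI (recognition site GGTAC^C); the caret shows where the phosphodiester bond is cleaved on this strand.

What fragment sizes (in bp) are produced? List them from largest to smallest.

116, 93, 38 bp

EcoRI sites (GAATTC) start at positions 173, 211.
EcoRI cuts after the first base of each site, so after positions 173, 211.
The KpnI site (GGTACC) starts at position 76.
KpnI cuts after base 5 of each site (before the last base), so after position 80.
Combined cut positions: 80, 173, 211.
Circular molecule, 3 cuts → 3 fragments:
  81–173 → 93 bp
  174–211 → 38 bp
  212–247 then 1–80 → 36 + 80 = 116 bp
Sorted largest to smallest: 116, 93, 38 bp.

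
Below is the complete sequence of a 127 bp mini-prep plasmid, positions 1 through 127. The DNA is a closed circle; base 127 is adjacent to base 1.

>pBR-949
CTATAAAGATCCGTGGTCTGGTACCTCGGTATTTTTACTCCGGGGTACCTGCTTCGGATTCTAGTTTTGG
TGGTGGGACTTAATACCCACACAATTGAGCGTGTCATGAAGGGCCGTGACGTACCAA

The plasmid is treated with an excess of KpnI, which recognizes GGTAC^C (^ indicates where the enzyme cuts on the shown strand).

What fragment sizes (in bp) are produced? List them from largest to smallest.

KpnI sites (GGTACC) start at positions 20, 44.
KpnI cuts after base 5 of each site (before the last base), so after positions 24, 48.
Circular molecule, 2 cuts → 2 fragments:
  25–48 → 24 bp
  49–127 then 1–24 → 79 + 24 = 103 bp
Sorted largest to smallest: 103, 24 bp.

103, 24 bp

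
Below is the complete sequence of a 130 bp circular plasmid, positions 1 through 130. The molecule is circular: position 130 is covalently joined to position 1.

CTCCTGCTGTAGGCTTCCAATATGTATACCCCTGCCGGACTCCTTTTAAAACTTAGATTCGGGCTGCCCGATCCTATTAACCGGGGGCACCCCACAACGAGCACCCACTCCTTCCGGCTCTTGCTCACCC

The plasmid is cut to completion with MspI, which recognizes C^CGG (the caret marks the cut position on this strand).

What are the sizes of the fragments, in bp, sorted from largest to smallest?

MspI sites (CCGG) start at positions 35, 81, 114.
MspI cuts after the first base of each site, so after positions 35, 81, 114.
Circular molecule, 3 cuts → 3 fragments:
  36–81 → 46 bp
  82–114 → 33 bp
  115–130 then 1–35 → 16 + 35 = 51 bp
Sorted largest to smallest: 51, 46, 33 bp.

51, 46, 33 bp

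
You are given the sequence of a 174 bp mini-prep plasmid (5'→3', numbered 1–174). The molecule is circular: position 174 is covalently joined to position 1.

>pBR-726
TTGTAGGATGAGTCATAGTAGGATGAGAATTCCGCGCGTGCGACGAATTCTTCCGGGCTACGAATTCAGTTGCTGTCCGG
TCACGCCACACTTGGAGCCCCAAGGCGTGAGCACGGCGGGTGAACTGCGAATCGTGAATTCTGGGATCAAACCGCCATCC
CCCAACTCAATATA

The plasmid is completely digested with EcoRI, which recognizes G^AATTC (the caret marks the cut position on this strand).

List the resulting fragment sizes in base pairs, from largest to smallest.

EcoRI sites (GAATTC) start at positions 27, 45, 62, 136.
EcoRI cuts after the first base of each site, so after positions 27, 45, 62, 136.
Circular molecule, 4 cuts → 4 fragments:
  28–45 → 18 bp
  46–62 → 17 bp
  63–136 → 74 bp
  137–174 then 1–27 → 38 + 27 = 65 bp
Sorted largest to smallest: 74, 65, 18, 17 bp.

74, 65, 18, 17 bp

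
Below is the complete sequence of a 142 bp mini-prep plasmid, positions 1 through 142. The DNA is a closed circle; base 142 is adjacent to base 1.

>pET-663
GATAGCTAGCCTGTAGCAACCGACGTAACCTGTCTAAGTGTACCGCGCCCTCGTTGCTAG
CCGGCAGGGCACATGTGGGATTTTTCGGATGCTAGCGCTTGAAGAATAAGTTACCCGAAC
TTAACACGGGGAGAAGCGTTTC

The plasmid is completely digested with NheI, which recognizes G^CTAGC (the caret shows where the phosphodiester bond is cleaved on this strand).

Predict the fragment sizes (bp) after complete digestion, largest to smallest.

56, 51, 35 bp

NheI sites (GCTAGC) start at positions 5, 56, 91.
NheI cuts after the first base of each site, so after positions 5, 56, 91.
Circular molecule, 3 cuts → 3 fragments:
  6–56 → 51 bp
  57–91 → 35 bp
  92–142 then 1–5 → 51 + 5 = 56 bp
Sorted largest to smallest: 56, 51, 35 bp.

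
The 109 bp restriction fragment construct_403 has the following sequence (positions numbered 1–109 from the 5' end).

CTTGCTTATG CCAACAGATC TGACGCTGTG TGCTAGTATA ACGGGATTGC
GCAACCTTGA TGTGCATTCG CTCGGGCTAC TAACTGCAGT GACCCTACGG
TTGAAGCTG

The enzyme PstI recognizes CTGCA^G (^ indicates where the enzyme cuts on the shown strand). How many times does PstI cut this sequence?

1

CTGCAG occurs starting at position 84.
PstI cuts at 1 site.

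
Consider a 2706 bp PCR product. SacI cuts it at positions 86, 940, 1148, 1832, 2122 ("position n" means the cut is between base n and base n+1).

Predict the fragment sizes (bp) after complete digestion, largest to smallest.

854, 684, 584, 290, 208, 86 bp

Linear molecule, 5 cuts → 6 fragments:
  86 − 0 = 86 bp
  940 − 86 = 854 bp
  1148 − 940 = 208 bp
  1832 − 1148 = 684 bp
  2122 − 1832 = 290 bp
  2706 − 2122 = 584 bp
Sorted largest to smallest: 854, 684, 584, 290, 208, 86 bp.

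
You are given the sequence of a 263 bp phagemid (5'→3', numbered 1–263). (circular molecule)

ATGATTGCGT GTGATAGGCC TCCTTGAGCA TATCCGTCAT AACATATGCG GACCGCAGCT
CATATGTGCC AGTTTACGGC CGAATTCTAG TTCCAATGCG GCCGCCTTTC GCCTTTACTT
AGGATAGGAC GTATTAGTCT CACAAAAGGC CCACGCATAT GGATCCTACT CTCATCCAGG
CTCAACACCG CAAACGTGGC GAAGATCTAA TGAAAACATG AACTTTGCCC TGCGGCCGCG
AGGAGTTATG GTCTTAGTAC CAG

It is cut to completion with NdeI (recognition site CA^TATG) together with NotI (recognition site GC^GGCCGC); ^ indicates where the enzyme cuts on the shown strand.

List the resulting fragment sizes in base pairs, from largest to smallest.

NdeI sites (CATATG) start at positions 43, 61, 156.
NdeI cuts after base 2 of each site, so after positions 44, 62, 157.
NotI sites (GCGGCCGC) start at positions 98, 232.
NotI cuts after base 2 of each site, so after positions 99, 233.
Combined cut positions: 44, 62, 99, 157, 233.
Circular molecule, 5 cuts → 5 fragments:
  45–62 → 18 bp
  63–99 → 37 bp
  100–157 → 58 bp
  158–233 → 76 bp
  234–263 then 1–44 → 30 + 44 = 74 bp
Sorted largest to smallest: 76, 74, 58, 37, 18 bp.

76, 74, 58, 37, 18 bp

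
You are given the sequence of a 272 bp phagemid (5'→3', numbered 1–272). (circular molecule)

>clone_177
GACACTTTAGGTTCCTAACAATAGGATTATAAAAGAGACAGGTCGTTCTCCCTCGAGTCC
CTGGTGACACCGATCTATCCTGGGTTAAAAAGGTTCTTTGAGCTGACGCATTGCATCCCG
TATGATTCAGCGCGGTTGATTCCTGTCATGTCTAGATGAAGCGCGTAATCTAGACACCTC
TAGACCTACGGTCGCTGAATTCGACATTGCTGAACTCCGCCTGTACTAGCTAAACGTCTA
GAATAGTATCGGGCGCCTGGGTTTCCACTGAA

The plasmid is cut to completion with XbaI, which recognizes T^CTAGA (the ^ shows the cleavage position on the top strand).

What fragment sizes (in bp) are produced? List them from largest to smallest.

186, 58, 18, 10 bp

XbaI sites (TCTAGA) start at positions 151, 169, 179, 237.
XbaI cuts after the first base of each site, so after positions 151, 169, 179, 237.
Circular molecule, 4 cuts → 4 fragments:
  152–169 → 18 bp
  170–179 → 10 bp
  180–237 → 58 bp
  238–272 then 1–151 → 35 + 151 = 186 bp
Sorted largest to smallest: 186, 58, 18, 10 bp.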